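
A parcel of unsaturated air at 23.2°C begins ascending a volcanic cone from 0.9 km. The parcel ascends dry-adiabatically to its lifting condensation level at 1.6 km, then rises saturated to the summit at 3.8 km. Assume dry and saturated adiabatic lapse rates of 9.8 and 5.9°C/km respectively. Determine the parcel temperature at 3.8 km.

Dry to 1600 m: -9.8 × 0.7 km = -6.86°C, so T = 16.34°C.
Saturated to 3800 m: -5.9 × 2.2 km = -12.98°C, so T = 3.36°C.

3.36°C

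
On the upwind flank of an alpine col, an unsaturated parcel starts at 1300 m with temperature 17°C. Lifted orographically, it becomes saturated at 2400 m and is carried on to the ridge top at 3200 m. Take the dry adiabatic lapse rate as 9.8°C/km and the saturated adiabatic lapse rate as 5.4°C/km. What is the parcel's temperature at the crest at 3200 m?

From 1300 m to 2400 m (dry): cools by 9.8 × 1.1 = 10.78°C, giving 6.22°C.
From 2400 m to 3200 m (saturated): cools by 5.4 × 0.8 = 4.32°C, giving 1.9°C.

1.9°C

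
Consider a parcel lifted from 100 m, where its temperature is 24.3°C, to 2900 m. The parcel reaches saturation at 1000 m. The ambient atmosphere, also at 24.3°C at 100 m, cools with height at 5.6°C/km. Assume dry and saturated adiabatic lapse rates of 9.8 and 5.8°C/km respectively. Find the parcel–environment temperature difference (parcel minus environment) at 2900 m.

-4.16°C (parcel cooler than environment)

Parcel:
  Dry to 1000 m: -9.8 × 0.9 km = -8.82°C, so T = 15.48°C.
  Saturated to 2900 m: -5.8 × 1.9 km = -11.02°C, so T = 4.46°C.
Environment:
  Environment to 2900 m: -5.6 × 2.8 km = -15.68°C, so T = 8.62°C.
T_parcel − T_env = 4.46 − 8.62 = -4.16°C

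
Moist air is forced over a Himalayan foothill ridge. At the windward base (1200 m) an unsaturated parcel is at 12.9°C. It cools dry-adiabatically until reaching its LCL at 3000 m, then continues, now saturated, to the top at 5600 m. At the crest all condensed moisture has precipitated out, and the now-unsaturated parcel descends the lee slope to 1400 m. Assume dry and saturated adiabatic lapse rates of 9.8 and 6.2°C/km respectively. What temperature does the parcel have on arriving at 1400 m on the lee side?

1200 → 3000 m (dry, 9.8°C/km): ΔT = -9.8 × 1.8 = -17.64°C → T = -4.74°C
3000 → 5600 m (saturated, 6.2°C/km): ΔT = -6.2 × 2.6 = -16.12°C → T = -20.86°C
5600 → 1400 m (dry descent, 9.8°C/km): ΔT = +9.8 × 4.2 = +41.16°C → T = 20.3°C

20.3°C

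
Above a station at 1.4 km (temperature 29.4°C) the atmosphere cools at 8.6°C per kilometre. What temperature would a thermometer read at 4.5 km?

From 1400 m to 4500 m (environmental): cools by 8.6 × 3.1 = 26.66°C, giving 2.74°C.

2.74°C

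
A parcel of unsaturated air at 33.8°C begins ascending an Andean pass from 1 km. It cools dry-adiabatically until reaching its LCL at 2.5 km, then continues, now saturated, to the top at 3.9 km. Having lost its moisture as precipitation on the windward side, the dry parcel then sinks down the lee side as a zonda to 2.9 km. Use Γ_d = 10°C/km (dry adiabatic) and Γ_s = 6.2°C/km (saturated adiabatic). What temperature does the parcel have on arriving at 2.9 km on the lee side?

20.12°C

1000–2500 m, dry: Δz = 1.5 km ⇒ ΔT = -15°C; T = 18.8°C
2500–3900 m, saturated: Δz = 1.4 km ⇒ ΔT = -8.68°C; T = 10.12°C
3900–2900 m, dry descent: Δz = 1 km ⇒ ΔT = +10°C; T = 20.12°C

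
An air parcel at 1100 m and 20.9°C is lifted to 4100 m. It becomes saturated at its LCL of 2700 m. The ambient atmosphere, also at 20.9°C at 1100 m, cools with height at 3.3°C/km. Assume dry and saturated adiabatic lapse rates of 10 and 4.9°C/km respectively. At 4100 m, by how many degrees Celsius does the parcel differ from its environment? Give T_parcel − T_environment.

Parcel:
  Dry to 2700 m: -10 × 1.6 km = -16°C, so T = 4.9°C.
  Saturated to 4100 m: -4.9 × 1.4 km = -6.86°C, so T = -1.96°C.
Environment:
  Environment to 4100 m: -3.3 × 3 km = -9.9°C, so T = 11°C.
T_parcel − T_env = -1.96 − 11 = -12.96°C

-12.96°C (parcel cooler than environment)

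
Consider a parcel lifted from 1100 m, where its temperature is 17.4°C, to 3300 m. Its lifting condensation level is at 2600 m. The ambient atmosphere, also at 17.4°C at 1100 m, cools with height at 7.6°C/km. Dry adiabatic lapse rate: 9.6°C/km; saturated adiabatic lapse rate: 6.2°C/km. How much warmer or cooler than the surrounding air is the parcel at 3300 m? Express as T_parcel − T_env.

Parcel:
  Dry to 2600 m: -9.6 × 1.5 km = -14.4°C, so T = 3°C.
  Saturated to 3300 m: -6.2 × 0.7 km = -4.34°C, so T = -1.34°C.
Environment:
  Environment to 3300 m: -7.6 × 2.2 km = -16.72°C, so T = 0.68°C.
T_parcel − T_env = -1.34 − 0.68 = -2.02°C

-2.02°C (parcel cooler than environment)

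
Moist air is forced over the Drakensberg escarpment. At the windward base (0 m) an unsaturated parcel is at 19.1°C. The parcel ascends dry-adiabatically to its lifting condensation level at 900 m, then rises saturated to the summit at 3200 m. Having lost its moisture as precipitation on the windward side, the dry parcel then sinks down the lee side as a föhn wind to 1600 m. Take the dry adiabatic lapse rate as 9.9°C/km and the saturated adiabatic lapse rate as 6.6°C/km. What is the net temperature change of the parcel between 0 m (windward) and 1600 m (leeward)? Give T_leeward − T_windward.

Dry to 900 m: -9.9 × 0.9 km = -8.91°C, so T = 10.19°C.
Saturated to 3200 m: -6.6 × 2.3 km = -15.18°C, so T = -4.99°C.
Dry descent to 1600 m: +9.9 × 1.6 km = +15.84°C, so T = 10.85°C.
Net change vs windward start: 10.85 − 19.1 = -8.25°C

-8.25°C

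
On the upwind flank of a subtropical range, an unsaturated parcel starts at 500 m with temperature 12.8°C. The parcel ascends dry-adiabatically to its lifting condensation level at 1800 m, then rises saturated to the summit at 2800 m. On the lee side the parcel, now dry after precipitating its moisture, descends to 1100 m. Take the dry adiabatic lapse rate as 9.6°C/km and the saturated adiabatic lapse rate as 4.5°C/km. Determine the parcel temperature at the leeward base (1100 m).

Dry to 1800 m: -9.6 × 1.3 km = -12.48°C, so T = 0.32°C.
Saturated to 2800 m: -4.5 × 1 km = -4.5°C, so T = -4.18°C.
Dry descent to 1100 m: +9.6 × 1.7 km = +16.32°C, so T = 12.14°C.

12.14°C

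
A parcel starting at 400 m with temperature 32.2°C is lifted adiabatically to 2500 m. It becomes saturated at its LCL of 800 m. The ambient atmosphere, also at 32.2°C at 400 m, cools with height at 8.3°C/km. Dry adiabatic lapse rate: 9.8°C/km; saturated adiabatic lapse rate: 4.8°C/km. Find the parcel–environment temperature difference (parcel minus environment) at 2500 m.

+5.35°C (parcel warmer than environment)

Parcel:
  From 400 m to 800 m (dry): cools by 9.8 × 0.4 = 3.92°C, giving 28.28°C.
  From 800 m to 2500 m (saturated): cools by 4.8 × 1.7 = 8.16°C, giving 20.12°C.
Environment:
  From 400 m to 2500 m (environment): cools by 8.3 × 2.1 = 17.43°C, giving 14.77°C.
T_parcel − T_env = 20.12 − 14.77 = +5.35°C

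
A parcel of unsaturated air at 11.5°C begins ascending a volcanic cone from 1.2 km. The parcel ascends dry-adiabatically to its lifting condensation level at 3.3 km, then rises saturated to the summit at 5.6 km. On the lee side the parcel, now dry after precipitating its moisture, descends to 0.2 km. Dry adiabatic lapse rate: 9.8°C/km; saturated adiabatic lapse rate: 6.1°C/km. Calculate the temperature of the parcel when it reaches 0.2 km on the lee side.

29.81°C

Dry to 3300 m: -9.8 × 2.1 km = -20.58°C, so T = -9.08°C.
Saturated to 5600 m: -6.1 × 2.3 km = -14.03°C, so T = -23.11°C.
Dry descent to 200 m: +9.8 × 5.4 km = +52.92°C, so T = 29.81°C.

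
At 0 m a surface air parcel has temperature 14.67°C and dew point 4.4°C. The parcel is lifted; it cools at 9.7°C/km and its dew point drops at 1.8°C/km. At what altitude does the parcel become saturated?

1300 m

T and T_d converge at 9.7 − 1.8 = 7.9°C per km
Height above start = (14.67 − 4.4) / 7.9 = 1.3 km
LCL altitude = 0 m + 1300 m = 1300 m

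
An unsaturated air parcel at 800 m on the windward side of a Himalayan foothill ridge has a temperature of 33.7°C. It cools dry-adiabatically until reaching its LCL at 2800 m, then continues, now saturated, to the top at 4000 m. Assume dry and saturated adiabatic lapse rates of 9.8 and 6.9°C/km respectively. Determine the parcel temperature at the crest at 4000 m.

Dry to 2800 m: -9.8 × 2 km = -19.6°C, so T = 14.1°C.
Saturated to 4000 m: -6.9 × 1.2 km = -8.28°C, so T = 5.82°C.

5.82°C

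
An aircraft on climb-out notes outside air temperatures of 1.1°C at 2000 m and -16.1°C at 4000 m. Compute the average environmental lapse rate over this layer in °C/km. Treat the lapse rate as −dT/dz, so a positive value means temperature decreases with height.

8.6°C/km

Γ = −ΔT/Δz = (1.1 − (-16.1)) / (4000 − 2000) m
  = 17.2°C / 2 km = 8.6°C/km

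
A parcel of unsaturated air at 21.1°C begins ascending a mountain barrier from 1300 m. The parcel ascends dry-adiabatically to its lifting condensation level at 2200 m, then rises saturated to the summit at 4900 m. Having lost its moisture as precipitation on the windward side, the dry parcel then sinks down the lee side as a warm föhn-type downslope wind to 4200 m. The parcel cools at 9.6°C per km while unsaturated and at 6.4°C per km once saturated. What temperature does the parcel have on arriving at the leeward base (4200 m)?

From 1300 m to 2200 m (dry): cools by 9.6 × 0.9 = 8.64°C, giving 12.46°C.
From 2200 m to 4900 m (saturated): cools by 6.4 × 2.7 = 17.28°C, giving -4.82°C.
From 4900 m to 4200 m (dry descent): warms by 9.6 × 0.7 = 6.72°C, giving 1.9°C.

1.9°C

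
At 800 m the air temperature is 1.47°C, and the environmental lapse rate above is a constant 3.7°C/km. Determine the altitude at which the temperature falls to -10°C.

Height above start = (1.47 − (-10)) / 3.7 = 3.1 km
Altitude = 800 m + 3100 m = 3900 m

3900 m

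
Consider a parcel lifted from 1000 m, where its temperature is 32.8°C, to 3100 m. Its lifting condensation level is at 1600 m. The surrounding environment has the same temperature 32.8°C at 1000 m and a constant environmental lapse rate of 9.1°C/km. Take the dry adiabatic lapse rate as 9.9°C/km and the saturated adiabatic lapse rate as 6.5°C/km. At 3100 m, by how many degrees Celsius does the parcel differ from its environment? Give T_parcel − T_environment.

+3.42°C (parcel warmer than environment)

Parcel:
  1000 → 1600 m (dry, 9.9°C/km): ΔT = -9.9 × 0.6 = -5.94°C → T = 26.86°C
  1600 → 3100 m (saturated, 6.5°C/km): ΔT = -6.5 × 1.5 = -9.75°C → T = 17.11°C
Environment:
  1000 → 3100 m (environment, 9.1°C/km): ΔT = -9.1 × 2.1 = -19.11°C → T = 13.69°C
T_parcel − T_env = 17.11 − 13.69 = +3.42°C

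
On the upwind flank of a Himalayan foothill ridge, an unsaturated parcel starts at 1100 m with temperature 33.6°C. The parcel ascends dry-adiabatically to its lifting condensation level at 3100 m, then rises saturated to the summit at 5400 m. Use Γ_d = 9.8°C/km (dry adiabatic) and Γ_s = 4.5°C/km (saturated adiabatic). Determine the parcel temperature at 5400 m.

3.65°C

Dry to 3100 m: -9.8 × 2 km = -19.6°C, so T = 14°C.
Saturated to 5400 m: -4.5 × 2.3 km = -10.35°C, so T = 3.65°C.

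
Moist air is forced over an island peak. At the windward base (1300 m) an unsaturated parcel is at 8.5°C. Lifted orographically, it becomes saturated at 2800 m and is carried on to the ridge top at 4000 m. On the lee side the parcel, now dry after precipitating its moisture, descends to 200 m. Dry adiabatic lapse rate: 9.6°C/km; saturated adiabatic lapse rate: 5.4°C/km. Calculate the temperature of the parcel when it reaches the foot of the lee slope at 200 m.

1300 → 2800 m (dry, 9.6°C/km): ΔT = -9.6 × 1.5 = -14.4°C → T = -5.9°C
2800 → 4000 m (saturated, 5.4°C/km): ΔT = -5.4 × 1.2 = -6.48°C → T = -12.38°C
4000 → 200 m (dry descent, 9.6°C/km): ΔT = +9.6 × 3.8 = +36.48°C → T = 24.1°C

24.1°C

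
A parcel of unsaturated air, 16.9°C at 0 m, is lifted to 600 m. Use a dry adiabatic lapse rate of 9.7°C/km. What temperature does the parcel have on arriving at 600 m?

From 0 m to 600 m (dry adiabatic): cools by 9.7 × 0.6 = 5.82°C, giving 11.08°C.

11.08°C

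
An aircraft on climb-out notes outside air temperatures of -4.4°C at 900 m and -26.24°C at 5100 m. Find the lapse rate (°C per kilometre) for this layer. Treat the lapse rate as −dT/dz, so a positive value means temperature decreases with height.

5.2°C/km

Γ = −ΔT/Δz = (-4.4 − (-26.24)) / (5100 − 900) m
  = 21.84°C / 4.2 km = 5.2°C/km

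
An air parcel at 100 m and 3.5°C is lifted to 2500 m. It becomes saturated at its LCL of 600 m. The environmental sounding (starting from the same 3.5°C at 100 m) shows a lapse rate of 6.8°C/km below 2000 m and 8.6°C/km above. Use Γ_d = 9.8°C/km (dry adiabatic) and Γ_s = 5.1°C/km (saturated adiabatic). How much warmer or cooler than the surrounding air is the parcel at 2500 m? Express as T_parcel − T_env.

+2.63°C (parcel warmer than environment)

Parcel:
  From 100 m to 600 m (dry): cools by 9.8 × 0.5 = 4.9°C, giving -1.4°C.
  From 600 m to 2500 m (saturated): cools by 5.1 × 1.9 = 9.69°C, giving -11.09°C.
Environment:
  From 100 m to 2000 m (environment, lower layer): cools by 6.8 × 1.9 = 12.92°C, giving -9.42°C.
  From 2000 m to 2500 m (environment, upper layer): cools by 8.6 × 0.5 = 4.3°C, giving -13.72°C.
T_parcel − T_env = -11.09 − (-13.72) = +2.63°C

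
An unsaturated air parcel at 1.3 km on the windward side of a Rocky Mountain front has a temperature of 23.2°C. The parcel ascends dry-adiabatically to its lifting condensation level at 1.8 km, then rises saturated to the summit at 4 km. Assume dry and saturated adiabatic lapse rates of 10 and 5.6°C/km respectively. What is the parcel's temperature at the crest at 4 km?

5.88°C

1300 → 1800 m (dry, 10°C/km): ΔT = -10 × 0.5 = -5°C → T = 18.2°C
1800 → 4000 m (saturated, 5.6°C/km): ΔT = -5.6 × 2.2 = -12.32°C → T = 5.88°C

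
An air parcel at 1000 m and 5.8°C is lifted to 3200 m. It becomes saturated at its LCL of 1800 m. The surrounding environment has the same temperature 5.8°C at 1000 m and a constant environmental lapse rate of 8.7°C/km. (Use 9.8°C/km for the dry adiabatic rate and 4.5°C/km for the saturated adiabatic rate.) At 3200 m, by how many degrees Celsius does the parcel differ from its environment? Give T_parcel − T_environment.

Parcel:
  From 1000 m to 1800 m (dry): cools by 9.8 × 0.8 = 7.84°C, giving -2.04°C.
  From 1800 m to 3200 m (saturated): cools by 4.5 × 1.4 = 6.3°C, giving -8.34°C.
Environment:
  From 1000 m to 3200 m (environment): cools by 8.7 × 2.2 = 19.14°C, giving -13.34°C.
T_parcel − T_env = -8.34 − (-13.34) = +5°C

+5°C (parcel warmer than environment)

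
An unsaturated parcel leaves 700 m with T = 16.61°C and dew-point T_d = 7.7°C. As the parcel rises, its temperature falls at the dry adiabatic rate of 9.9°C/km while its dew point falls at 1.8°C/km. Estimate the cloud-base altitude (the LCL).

1800 m

T and T_d converge at 9.9 − 1.8 = 8.1°C per km
Height above start = (16.61 − 7.7) / 8.1 = 1.1 km
LCL altitude = 700 m + 1100 m = 1800 m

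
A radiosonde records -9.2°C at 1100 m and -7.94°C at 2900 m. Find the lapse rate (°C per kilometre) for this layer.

Γ = −ΔT/Δz = (-9.2 − (-7.94)) / (2900 − 1100) m
  = -1.26°C / 1.8 km = -0.7°C/km

-0.7°C/km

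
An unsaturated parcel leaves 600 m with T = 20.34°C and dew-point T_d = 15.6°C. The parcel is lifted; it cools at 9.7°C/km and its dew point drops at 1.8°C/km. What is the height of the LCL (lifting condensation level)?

1200 m

T and T_d converge at 9.7 − 1.8 = 7.9°C per km
Height above start = (20.34 − 15.6) / 7.9 = 0.6 km
LCL altitude = 600 m + 600 m = 1200 m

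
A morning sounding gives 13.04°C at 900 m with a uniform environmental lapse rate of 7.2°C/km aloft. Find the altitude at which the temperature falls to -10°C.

Height above start = (13.04 − (-10)) / 7.2 = 3.2 km
Altitude = 900 m + 3200 m = 4100 m

4100 m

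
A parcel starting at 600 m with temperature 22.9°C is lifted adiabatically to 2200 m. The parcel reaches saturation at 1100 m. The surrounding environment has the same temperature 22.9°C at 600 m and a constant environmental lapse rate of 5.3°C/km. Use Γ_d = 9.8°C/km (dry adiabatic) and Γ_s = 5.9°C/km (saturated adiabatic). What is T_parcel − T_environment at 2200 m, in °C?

-2.91°C (parcel cooler than environment)

Parcel:
  600–1100 m, dry: Δz = 0.5 km ⇒ ΔT = -4.9°C; T = 18°C
  1100–2200 m, saturated: Δz = 1.1 km ⇒ ΔT = -6.49°C; T = 11.51°C
Environment:
  600–2200 m, environment: Δz = 1.6 km ⇒ ΔT = -8.48°C; T = 14.42°C
T_parcel − T_env = 11.51 − 14.42 = -2.91°C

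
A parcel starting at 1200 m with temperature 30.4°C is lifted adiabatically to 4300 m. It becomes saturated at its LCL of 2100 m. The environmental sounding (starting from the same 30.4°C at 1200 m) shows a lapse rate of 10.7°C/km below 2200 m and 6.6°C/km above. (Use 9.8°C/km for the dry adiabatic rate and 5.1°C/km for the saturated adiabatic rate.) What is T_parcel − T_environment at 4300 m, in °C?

+4.52°C (parcel warmer than environment)

Parcel:
  1200–2100 m, dry: Δz = 0.9 km ⇒ ΔT = -8.82°C; T = 21.58°C
  2100–4300 m, saturated: Δz = 2.2 km ⇒ ΔT = -11.22°C; T = 10.36°C
Environment:
  1200–2200 m, environment, lower layer: Δz = 1 km ⇒ ΔT = -10.7°C; T = 19.7°C
  2200–4300 m, environment, upper layer: Δz = 2.1 km ⇒ ΔT = -13.86°C; T = 5.84°C
T_parcel − T_env = 10.36 − 5.84 = +4.52°C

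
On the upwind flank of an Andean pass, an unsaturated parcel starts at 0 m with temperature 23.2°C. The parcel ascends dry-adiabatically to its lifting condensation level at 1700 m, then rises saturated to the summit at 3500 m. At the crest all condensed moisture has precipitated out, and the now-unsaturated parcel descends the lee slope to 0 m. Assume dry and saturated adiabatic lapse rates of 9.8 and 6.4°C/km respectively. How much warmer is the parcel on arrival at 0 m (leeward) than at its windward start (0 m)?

+6.12°C

0 → 1700 m (dry, 9.8°C/km): ΔT = -9.8 × 1.7 = -16.66°C → T = 6.54°C
1700 → 3500 m (saturated, 6.4°C/km): ΔT = -6.4 × 1.8 = -11.52°C → T = -4.98°C
3500 → 0 m (dry descent, 9.8°C/km): ΔT = +9.8 × 3.5 = +34.3°C → T = 29.32°C
Net change vs windward start: 29.32 − 23.2 = +6.12°C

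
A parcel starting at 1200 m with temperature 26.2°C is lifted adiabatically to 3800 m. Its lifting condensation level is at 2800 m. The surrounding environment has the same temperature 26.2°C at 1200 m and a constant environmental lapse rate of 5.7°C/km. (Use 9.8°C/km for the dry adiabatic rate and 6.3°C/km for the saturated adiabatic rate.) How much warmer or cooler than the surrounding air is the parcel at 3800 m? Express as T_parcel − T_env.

-7.16°C (parcel cooler than environment)

Parcel:
  From 1200 m to 2800 m (dry): cools by 9.8 × 1.6 = 15.68°C, giving 10.52°C.
  From 2800 m to 3800 m (saturated): cools by 6.3 × 1 = 6.3°C, giving 4.22°C.
Environment:
  From 1200 m to 3800 m (environment): cools by 5.7 × 2.6 = 14.82°C, giving 11.38°C.
T_parcel − T_env = 4.22 − 11.38 = -7.16°C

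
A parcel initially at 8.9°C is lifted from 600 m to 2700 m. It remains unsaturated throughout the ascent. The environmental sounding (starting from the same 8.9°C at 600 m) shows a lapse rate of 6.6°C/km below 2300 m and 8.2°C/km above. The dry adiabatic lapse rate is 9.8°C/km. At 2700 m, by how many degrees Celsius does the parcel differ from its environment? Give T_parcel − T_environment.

Parcel:
  600–2700 m, dry: Δz = 2.1 km ⇒ ΔT = -20.58°C; T = -11.68°C
Environment:
  600–2300 m, environment, lower layer: Δz = 1.7 km ⇒ ΔT = -11.22°C; T = -2.32°C
  2300–2700 m, environment, upper layer: Δz = 0.4 km ⇒ ΔT = -3.28°C; T = -5.6°C
T_parcel − T_env = -11.68 − (-5.6) = -6.08°C

-6.08°C (parcel cooler than environment)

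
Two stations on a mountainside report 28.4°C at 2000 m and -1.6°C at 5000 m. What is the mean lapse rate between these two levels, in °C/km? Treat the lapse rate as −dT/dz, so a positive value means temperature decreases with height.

10°C/km

Γ = −ΔT/Δz = (28.4 − (-1.6)) / (5000 − 2000) m
  = 30°C / 3 km = 10°C/km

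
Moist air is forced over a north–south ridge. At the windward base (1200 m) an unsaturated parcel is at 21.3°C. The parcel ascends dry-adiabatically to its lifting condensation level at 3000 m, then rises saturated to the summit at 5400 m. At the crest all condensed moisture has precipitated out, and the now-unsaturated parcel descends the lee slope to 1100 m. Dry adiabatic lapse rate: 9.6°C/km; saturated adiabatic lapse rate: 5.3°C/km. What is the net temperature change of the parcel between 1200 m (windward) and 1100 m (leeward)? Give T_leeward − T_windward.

+11.28°C

1200 → 3000 m (dry, 9.6°C/km): ΔT = -9.6 × 1.8 = -17.28°C → T = 4.02°C
3000 → 5400 m (saturated, 5.3°C/km): ΔT = -5.3 × 2.4 = -12.72°C → T = -8.7°C
5400 → 1100 m (dry descent, 9.6°C/km): ΔT = +9.6 × 4.3 = +41.28°C → T = 32.58°C
Net change vs windward start: 32.58 − 21.3 = +11.28°C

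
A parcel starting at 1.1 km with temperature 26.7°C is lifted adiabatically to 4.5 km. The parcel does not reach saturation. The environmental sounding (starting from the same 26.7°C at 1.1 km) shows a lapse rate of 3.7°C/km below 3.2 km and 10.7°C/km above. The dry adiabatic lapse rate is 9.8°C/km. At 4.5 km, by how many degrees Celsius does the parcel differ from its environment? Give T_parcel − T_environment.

Parcel:
  1100–4500 m, dry: Δz = 3.4 km ⇒ ΔT = -33.32°C; T = -6.62°C
Environment:
  1100–3200 m, environment, lower layer: Δz = 2.1 km ⇒ ΔT = -7.77°C; T = 18.93°C
  3200–4500 m, environment, upper layer: Δz = 1.3 km ⇒ ΔT = -13.91°C; T = 5.02°C
T_parcel − T_env = -6.62 − 5.02 = -11.64°C

-11.64°C (parcel cooler than environment)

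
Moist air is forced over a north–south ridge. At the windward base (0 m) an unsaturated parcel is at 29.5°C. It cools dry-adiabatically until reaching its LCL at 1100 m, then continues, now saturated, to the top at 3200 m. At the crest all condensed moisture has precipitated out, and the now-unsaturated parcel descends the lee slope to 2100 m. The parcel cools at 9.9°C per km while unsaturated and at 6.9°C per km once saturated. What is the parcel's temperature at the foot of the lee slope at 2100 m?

15.01°C

0 → 1100 m (dry, 9.9°C/km): ΔT = -9.9 × 1.1 = -10.89°C → T = 18.61°C
1100 → 3200 m (saturated, 6.9°C/km): ΔT = -6.9 × 2.1 = -14.49°C → T = 4.12°C
3200 → 2100 m (dry descent, 9.9°C/km): ΔT = +9.9 × 1.1 = +10.89°C → T = 15.01°C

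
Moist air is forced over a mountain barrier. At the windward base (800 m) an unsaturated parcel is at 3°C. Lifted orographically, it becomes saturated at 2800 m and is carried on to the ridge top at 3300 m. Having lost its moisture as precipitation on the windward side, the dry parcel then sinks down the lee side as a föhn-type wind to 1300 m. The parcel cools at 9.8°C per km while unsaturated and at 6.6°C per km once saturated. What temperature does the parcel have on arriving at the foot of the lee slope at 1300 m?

800 → 2800 m (dry, 9.8°C/km): ΔT = -9.8 × 2 = -19.6°C → T = -16.6°C
2800 → 3300 m (saturated, 6.6°C/km): ΔT = -6.6 × 0.5 = -3.3°C → T = -19.9°C
3300 → 1300 m (dry descent, 9.8°C/km): ΔT = +9.8 × 2 = +19.6°C → T = -0.3°C

-0.3°C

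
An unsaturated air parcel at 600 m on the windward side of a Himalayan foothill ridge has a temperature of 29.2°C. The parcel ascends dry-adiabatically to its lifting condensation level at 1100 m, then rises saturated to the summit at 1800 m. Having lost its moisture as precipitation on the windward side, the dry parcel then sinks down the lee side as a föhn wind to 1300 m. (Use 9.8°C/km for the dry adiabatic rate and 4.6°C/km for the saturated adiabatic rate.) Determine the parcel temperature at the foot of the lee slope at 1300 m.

600–1100 m, dry: Δz = 0.5 km ⇒ ΔT = -4.9°C; T = 24.3°C
1100–1800 m, saturated: Δz = 0.7 km ⇒ ΔT = -3.22°C; T = 21.08°C
1800–1300 m, dry descent: Δz = 0.5 km ⇒ ΔT = +4.9°C; T = 25.98°C

25.98°C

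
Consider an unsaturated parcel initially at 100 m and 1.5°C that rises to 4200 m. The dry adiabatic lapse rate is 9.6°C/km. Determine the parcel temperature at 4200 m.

-37.86°C

100 → 4200 m (dry adiabatic, 9.6°C/km): ΔT = -9.6 × 4.1 = -39.36°C → T = -37.86°C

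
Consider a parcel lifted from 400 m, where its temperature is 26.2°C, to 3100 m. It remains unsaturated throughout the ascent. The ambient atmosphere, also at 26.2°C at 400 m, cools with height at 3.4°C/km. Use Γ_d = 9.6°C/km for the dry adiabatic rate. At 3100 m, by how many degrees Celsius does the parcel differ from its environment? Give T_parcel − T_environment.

-16.74°C (parcel cooler than environment)

Parcel:
  From 400 m to 3100 m (dry): cools by 9.6 × 2.7 = 25.92°C, giving 0.28°C.
Environment:
  From 400 m to 3100 m (environment): cools by 3.4 × 2.7 = 9.18°C, giving 17.02°C.
T_parcel − T_env = 0.28 − 17.02 = -16.74°C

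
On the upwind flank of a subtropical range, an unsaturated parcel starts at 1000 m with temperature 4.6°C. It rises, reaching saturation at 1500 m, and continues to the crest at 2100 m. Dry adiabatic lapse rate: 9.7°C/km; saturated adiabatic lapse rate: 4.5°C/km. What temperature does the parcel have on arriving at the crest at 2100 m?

-2.95°C

From 1000 m to 1500 m (dry): cools by 9.7 × 0.5 = 4.85°C, giving -0.25°C.
From 1500 m to 2100 m (saturated): cools by 4.5 × 0.6 = 2.7°C, giving -2.95°C.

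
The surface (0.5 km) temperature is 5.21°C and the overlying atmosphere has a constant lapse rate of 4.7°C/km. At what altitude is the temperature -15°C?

Height above start = (5.21 − (-15)) / 4.7 = 4.3 km
Altitude = 500 m + 4300 m = 4800 m

4.8 km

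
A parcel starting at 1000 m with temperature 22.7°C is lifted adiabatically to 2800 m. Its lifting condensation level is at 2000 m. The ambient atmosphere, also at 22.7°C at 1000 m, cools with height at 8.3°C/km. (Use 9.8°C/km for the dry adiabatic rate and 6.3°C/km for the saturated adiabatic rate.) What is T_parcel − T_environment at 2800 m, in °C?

+0.1°C (parcel warmer than environment)

Parcel:
  1000 → 2000 m (dry, 9.8°C/km): ΔT = -9.8 × 1 = -9.8°C → T = 12.9°C
  2000 → 2800 m (saturated, 6.3°C/km): ΔT = -6.3 × 0.8 = -5.04°C → T = 7.86°C
Environment:
  1000 → 2800 m (environment, 8.3°C/km): ΔT = -8.3 × 1.8 = -14.94°C → T = 7.76°C
T_parcel − T_env = 7.86 − 7.76 = +0.1°C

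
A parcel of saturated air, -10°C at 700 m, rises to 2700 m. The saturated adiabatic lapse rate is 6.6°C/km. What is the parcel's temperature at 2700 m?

Saturated adiabatic to 2700 m: -6.6 × 2 km = -13.2°C, so T = -23.2°C.

-23.2°C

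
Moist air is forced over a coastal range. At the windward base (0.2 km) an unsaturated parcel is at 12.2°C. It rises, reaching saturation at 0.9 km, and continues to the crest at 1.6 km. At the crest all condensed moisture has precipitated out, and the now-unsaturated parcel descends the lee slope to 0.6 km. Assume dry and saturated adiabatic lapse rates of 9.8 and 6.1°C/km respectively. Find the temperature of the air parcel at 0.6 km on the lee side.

Dry to 900 m: -9.8 × 0.7 km = -6.86°C, so T = 5.34°C.
Saturated to 1600 m: -6.1 × 0.7 km = -4.27°C, so T = 1.07°C.
Dry descent to 600 m: +9.8 × 1 km = +9.8°C, so T = 10.87°C.

10.87°C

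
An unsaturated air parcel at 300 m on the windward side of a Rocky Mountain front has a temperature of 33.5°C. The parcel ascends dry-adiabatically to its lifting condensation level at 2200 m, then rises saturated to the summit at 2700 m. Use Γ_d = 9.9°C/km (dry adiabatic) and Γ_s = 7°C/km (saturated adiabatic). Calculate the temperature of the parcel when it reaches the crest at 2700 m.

11.19°C

300 → 2200 m (dry, 9.9°C/km): ΔT = -9.9 × 1.9 = -18.81°C → T = 14.69°C
2200 → 2700 m (saturated, 7°C/km): ΔT = -7 × 0.5 = -3.5°C → T = 11.19°C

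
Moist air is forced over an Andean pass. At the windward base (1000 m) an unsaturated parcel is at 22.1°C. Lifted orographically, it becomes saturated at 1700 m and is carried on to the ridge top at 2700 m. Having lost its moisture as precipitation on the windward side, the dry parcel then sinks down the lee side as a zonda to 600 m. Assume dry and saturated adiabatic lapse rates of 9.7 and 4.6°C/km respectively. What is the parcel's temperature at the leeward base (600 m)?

From 1000 m to 1700 m (dry): cools by 9.7 × 0.7 = 6.79°C, giving 15.31°C.
From 1700 m to 2700 m (saturated): cools by 4.6 × 1 = 4.6°C, giving 10.71°C.
From 2700 m to 600 m (dry descent): warms by 9.7 × 2.1 = 20.37°C, giving 31.08°C.

31.08°C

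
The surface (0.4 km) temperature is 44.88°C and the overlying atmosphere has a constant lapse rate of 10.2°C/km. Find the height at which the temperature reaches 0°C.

4.8 km

Height above start = (44.88 − 0) / 10.2 = 4.4 km
Altitude = 400 m + 4400 m = 4800 m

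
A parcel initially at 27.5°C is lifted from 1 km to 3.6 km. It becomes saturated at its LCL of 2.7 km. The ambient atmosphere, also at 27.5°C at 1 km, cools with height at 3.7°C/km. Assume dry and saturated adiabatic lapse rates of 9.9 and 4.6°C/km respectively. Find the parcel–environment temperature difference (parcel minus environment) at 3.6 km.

Parcel:
  1000 → 2700 m (dry, 9.9°C/km): ΔT = -9.9 × 1.7 = -16.83°C → T = 10.67°C
  2700 → 3600 m (saturated, 4.6°C/km): ΔT = -4.6 × 0.9 = -4.14°C → T = 6.53°C
Environment:
  1000 → 3600 m (environment, 3.7°C/km): ΔT = -3.7 × 2.6 = -9.62°C → T = 17.88°C
T_parcel − T_env = 6.53 − 17.88 = -11.35°C

-11.35°C (parcel cooler than environment)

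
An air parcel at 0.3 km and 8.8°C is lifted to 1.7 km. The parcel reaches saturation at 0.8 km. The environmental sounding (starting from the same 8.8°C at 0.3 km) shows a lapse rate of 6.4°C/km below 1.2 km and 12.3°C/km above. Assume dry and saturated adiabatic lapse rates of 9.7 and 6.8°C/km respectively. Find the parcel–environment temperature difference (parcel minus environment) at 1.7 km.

+0.94°C (parcel warmer than environment)

Parcel:
  Dry to 800 m: -9.7 × 0.5 km = -4.85°C, so T = 3.95°C.
  Saturated to 1700 m: -6.8 × 0.9 km = -6.12°C, so T = -2.17°C.
Environment:
  Environment, lower layer to 1200 m: -6.4 × 0.9 km = -5.76°C, so T = 3.04°C.
  Environment, upper layer to 1700 m: -12.3 × 0.5 km = -6.15°C, so T = -3.11°C.
T_parcel − T_env = -2.17 − (-3.11) = +0.94°C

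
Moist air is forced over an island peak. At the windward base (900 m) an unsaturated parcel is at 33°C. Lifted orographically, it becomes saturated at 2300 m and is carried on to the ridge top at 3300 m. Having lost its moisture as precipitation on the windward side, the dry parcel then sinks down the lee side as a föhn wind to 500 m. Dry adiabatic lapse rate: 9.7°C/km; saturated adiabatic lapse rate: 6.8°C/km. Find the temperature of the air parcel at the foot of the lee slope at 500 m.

39.78°C

900 → 2300 m (dry, 9.7°C/km): ΔT = -9.7 × 1.4 = -13.58°C → T = 19.42°C
2300 → 3300 m (saturated, 6.8°C/km): ΔT = -6.8 × 1 = -6.8°C → T = 12.62°C
3300 → 500 m (dry descent, 9.7°C/km): ΔT = +9.7 × 2.8 = +27.16°C → T = 39.78°C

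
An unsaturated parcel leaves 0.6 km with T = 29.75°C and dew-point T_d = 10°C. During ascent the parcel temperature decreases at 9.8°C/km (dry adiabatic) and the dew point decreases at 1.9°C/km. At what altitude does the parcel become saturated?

3.1 km

T and T_d converge at 9.8 − 1.9 = 7.9°C per km
Height above start = (29.75 − 10) / 7.9 = 2.5 km
LCL altitude = 600 m + 2500 m = 3100 m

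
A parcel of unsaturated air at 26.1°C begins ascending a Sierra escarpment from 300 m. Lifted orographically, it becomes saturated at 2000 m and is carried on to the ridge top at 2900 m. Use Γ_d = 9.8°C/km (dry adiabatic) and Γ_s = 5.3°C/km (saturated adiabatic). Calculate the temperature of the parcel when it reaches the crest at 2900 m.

4.67°C

Dry to 2000 m: -9.8 × 1.7 km = -16.66°C, so T = 9.44°C.
Saturated to 2900 m: -5.3 × 0.9 km = -4.77°C, so T = 4.67°C.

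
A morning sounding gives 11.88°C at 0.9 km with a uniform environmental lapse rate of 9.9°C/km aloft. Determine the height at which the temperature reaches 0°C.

2.1 km

Height above start = (11.88 − 0) / 9.9 = 1.2 km
Altitude = 900 m + 1200 m = 2100 m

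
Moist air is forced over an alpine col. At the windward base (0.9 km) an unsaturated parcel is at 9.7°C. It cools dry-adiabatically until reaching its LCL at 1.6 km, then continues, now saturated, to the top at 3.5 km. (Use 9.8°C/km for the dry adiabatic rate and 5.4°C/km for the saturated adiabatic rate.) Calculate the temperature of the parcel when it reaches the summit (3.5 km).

900 → 1600 m (dry, 9.8°C/km): ΔT = -9.8 × 0.7 = -6.86°C → T = 2.84°C
1600 → 3500 m (saturated, 5.4°C/km): ΔT = -5.4 × 1.9 = -10.26°C → T = -7.42°C

-7.42°C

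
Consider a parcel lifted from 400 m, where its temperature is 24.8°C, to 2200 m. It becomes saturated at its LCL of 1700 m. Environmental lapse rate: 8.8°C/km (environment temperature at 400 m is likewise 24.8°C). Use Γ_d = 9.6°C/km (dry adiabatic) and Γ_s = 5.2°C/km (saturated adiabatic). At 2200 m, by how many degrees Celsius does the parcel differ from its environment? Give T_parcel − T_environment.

Parcel:
  From 400 m to 1700 m (dry): cools by 9.6 × 1.3 = 12.48°C, giving 12.32°C.
  From 1700 m to 2200 m (saturated): cools by 5.2 × 0.5 = 2.6°C, giving 9.72°C.
Environment:
  From 400 m to 2200 m (environment): cools by 8.8 × 1.8 = 15.84°C, giving 8.96°C.
T_parcel − T_env = 9.72 − 8.96 = +0.76°C

+0.76°C (parcel warmer than environment)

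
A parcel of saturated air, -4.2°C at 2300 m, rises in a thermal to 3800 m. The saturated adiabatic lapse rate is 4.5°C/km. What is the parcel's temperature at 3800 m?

2300 → 3800 m (saturated adiabatic, 4.5°C/km): ΔT = -4.5 × 1.5 = -6.75°C → T = -10.95°C

-10.95°C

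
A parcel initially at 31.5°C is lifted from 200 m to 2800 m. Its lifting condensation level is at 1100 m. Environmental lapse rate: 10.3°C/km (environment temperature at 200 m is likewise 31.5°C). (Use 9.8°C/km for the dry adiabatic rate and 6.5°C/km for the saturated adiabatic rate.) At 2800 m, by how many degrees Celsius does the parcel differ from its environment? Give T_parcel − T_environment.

+6.91°C (parcel warmer than environment)

Parcel:
  200 → 1100 m (dry, 9.8°C/km): ΔT = -9.8 × 0.9 = -8.82°C → T = 22.68°C
  1100 → 2800 m (saturated, 6.5°C/km): ΔT = -6.5 × 1.7 = -11.05°C → T = 11.63°C
Environment:
  200 → 2800 m (environment, 10.3°C/km): ΔT = -10.3 × 2.6 = -26.78°C → T = 4.72°C
T_parcel − T_env = 11.63 − 4.72 = +6.91°C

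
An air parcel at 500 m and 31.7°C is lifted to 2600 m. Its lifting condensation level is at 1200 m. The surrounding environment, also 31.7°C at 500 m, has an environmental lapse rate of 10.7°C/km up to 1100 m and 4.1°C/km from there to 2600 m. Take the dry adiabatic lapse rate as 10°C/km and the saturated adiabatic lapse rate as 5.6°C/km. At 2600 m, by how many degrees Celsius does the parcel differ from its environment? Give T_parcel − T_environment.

-2.27°C (parcel cooler than environment)

Parcel:
  Dry to 1200 m: -10 × 0.7 km = -7°C, so T = 24.7°C.
  Saturated to 2600 m: -5.6 × 1.4 km = -7.84°C, so T = 16.86°C.
Environment:
  Environment, lower layer to 1100 m: -10.7 × 0.6 km = -6.42°C, so T = 25.28°C.
  Environment, upper layer to 2600 m: -4.1 × 1.5 km = -6.15°C, so T = 19.13°C.
T_parcel − T_env = 16.86 − 19.13 = -2.27°C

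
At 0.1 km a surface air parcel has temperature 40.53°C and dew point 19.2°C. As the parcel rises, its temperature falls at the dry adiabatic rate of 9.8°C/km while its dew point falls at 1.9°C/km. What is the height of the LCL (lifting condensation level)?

T and T_d converge at 9.8 − 1.9 = 7.9°C per km
Height above start = (40.53 − 19.2) / 7.9 = 2.7 km
LCL altitude = 100 m + 2700 m = 2800 m

2.8 km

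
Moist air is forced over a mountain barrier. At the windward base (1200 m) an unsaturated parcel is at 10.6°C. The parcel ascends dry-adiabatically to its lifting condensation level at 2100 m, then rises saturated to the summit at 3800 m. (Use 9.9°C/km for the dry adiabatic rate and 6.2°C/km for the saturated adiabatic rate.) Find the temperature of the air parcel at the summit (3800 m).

-8.85°C

Dry to 2100 m: -9.9 × 0.9 km = -8.91°C, so T = 1.69°C.
Saturated to 3800 m: -6.2 × 1.7 km = -10.54°C, so T = -8.85°C.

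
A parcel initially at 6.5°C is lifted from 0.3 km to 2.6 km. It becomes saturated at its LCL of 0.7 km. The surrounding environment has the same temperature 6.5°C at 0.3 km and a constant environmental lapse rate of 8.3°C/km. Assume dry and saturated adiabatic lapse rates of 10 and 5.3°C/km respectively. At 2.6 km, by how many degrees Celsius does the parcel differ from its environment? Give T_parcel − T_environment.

Parcel:
  300 → 700 m (dry, 10°C/km): ΔT = -10 × 0.4 = -4°C → T = 2.5°C
  700 → 2600 m (saturated, 5.3°C/km): ΔT = -5.3 × 1.9 = -10.07°C → T = -7.57°C
Environment:
  300 → 2600 m (environment, 8.3°C/km): ΔT = -8.3 × 2.3 = -19.09°C → T = -12.59°C
T_parcel − T_env = -7.57 − (-12.59) = +5.02°C

+5.02°C (parcel warmer than environment)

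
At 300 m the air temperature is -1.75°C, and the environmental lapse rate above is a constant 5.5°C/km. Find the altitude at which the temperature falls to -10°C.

1800 m

Height above start = (-1.75 − (-10)) / 5.5 = 1.5 km
Altitude = 300 m + 1500 m = 1800 m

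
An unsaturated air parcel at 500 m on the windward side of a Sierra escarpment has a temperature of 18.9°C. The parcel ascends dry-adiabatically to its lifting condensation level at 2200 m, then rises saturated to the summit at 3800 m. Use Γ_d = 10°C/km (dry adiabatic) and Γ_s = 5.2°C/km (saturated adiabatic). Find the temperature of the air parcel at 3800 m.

-6.42°C

500–2200 m, dry: Δz = 1.7 km ⇒ ΔT = -17°C; T = 1.9°C
2200–3800 m, saturated: Δz = 1.6 km ⇒ ΔT = -8.32°C; T = -6.42°C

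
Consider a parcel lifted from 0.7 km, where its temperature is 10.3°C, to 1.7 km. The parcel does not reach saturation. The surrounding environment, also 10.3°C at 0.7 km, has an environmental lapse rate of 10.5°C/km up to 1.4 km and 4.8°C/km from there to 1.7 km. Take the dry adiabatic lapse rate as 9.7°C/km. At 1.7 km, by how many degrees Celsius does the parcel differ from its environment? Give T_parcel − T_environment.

-0.91°C (parcel cooler than environment)

Parcel:
  700 → 1700 m (dry, 9.7°C/km): ΔT = -9.7 × 1 = -9.7°C → T = 0.6°C
Environment:
  700 → 1400 m (environment, lower layer, 10.5°C/km): ΔT = -10.5 × 0.7 = -7.35°C → T = 2.95°C
  1400 → 1700 m (environment, upper layer, 4.8°C/km): ΔT = -4.8 × 0.3 = -1.44°C → T = 1.51°C
T_parcel − T_env = 0.6 − 1.51 = -0.91°C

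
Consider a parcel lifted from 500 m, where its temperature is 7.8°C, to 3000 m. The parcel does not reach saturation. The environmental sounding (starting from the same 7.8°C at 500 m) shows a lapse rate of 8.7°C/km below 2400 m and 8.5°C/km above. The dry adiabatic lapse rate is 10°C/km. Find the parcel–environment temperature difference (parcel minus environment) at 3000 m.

-3.37°C (parcel cooler than environment)

Parcel:
  500–3000 m, dry: Δz = 2.5 km ⇒ ΔT = -25°C; T = -17.2°C
Environment:
  500–2400 m, environment, lower layer: Δz = 1.9 km ⇒ ΔT = -16.53°C; T = -8.73°C
  2400–3000 m, environment, upper layer: Δz = 0.6 km ⇒ ΔT = -5.1°C; T = -13.83°C
T_parcel − T_env = -17.2 − (-13.83) = -3.37°C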